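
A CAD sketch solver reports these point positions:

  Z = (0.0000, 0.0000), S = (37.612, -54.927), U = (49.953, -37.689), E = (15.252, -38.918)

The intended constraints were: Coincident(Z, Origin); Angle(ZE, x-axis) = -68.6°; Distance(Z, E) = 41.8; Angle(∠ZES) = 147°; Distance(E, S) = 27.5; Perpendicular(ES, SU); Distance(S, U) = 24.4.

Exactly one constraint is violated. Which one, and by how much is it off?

Distance(S, U) = 24.4 — off by 3.20.

Z = (0.00, 0.00) ✓; ZE at -68.60° ✓; |ZE| = 41.80 ✓; ∠ZES = 147.0° ✓; |ES| = 27.50 ✓; ∠(ES, SU) = 90.00° ✓; |SU| = 21.20 ✗.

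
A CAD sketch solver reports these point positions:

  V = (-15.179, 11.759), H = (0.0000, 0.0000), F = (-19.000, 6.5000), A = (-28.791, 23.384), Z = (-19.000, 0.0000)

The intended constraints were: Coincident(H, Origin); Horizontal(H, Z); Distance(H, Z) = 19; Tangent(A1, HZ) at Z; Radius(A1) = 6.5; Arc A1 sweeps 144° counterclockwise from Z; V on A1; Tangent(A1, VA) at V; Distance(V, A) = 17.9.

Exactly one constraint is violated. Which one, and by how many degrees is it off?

Tangent(A1, VA) at V — off by 4.50°.

H = (0.00, 0.00) ✓; H.y = 0.00, Z.y = 0.00 ✓; |HZ| = 19.00 ✓; ∠(FZ, ZH) = 90.00° ✓; |FZ| = 6.500 ✓; bearing(F→V) − bearing(F→Z) = 144.0° ✓; |FV| = 6.501 ✓; ∠(FV, VA) = 94.50° ✗; |VA| = 17.90 ✓.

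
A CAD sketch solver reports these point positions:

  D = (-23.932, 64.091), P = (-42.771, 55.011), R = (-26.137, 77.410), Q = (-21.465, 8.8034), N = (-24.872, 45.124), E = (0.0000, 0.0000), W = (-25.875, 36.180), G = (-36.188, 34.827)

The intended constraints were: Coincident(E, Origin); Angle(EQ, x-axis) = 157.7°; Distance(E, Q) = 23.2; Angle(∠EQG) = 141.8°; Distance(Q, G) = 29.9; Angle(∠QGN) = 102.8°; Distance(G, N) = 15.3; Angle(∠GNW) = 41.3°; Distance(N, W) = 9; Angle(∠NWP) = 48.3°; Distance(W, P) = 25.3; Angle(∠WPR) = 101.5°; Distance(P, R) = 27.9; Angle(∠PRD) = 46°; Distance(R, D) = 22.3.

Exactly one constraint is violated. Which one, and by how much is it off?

Distance(R, D) = 22.3 — off by 8.80.

E = (0.00, 0.00) ✓; EQ at 157.7° ✓; |EQ| = 23.20 ✓; ∠EQG = 141.8° ✓; |QG| = 29.90 ✓; ∠QGN = 102.8° ✓; |GN| = 15.30 ✓; ∠GNW = 41.30° ✓; |NW| = 9.000 ✓; ∠NWP = 48.30° ✓; |WP| = 25.30 ✓; ∠WPR = 101.5° ✓; |PR| = 27.90 ✓; ∠PRD = 46.00° ✓; |RD| = 13.50 ✗.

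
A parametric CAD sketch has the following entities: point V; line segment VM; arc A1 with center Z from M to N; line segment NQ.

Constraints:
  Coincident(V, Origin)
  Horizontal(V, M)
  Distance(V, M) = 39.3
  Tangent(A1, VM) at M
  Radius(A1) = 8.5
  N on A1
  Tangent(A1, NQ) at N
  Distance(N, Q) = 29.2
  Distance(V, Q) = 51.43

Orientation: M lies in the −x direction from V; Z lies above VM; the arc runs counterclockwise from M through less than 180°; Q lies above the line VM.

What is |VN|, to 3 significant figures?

32.3

Checks: |ZN| = 8.500 ✓; ∠(ZN, NQ) = 90.00° ✓; |NQ| = 29.20 ✓; |VQ| = 51.43 ✓.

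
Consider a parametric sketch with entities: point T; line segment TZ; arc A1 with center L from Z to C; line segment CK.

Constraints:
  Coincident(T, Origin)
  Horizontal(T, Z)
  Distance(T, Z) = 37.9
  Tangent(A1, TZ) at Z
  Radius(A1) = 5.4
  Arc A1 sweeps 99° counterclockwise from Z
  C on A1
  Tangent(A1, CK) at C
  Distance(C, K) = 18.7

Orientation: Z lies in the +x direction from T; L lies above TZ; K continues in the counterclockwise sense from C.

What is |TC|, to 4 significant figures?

43.68

Tangency of A1 to TZ means the radius LZ is perpendicular to TZ, so L = Z + (0, 5.4) = (37.90, 5.400). On A1, Z sits at bearing -90° from L; a 99° counterclockwise sweep puts C at bearing 9°, so C = L + 5.4·(cos 9°, sin 9°) = (43.23, 6.245). Then |TC| = |C − T| = 43.68.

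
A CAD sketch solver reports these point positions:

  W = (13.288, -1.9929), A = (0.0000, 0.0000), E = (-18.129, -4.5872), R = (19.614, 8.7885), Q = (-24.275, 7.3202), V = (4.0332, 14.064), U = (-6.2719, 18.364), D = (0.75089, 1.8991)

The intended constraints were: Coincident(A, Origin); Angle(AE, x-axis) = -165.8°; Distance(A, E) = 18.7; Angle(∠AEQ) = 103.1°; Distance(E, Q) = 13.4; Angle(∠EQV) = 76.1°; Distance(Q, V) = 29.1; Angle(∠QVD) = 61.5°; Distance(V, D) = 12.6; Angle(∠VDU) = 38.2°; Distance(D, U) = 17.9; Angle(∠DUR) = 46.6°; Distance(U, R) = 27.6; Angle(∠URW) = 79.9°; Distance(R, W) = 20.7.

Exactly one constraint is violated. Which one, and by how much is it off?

Distance(R, W) = 20.7 — off by 8.20.

A = (0.00, 0.00) ✓; AE at -165.8° ✓; |AE| = 18.70 ✓; ∠AEQ = 103.1° ✓; |EQ| = 13.40 ✓; ∠EQV = 76.10° ✓; |QV| = 29.10 ✓; ∠QVD = 61.50° ✓; |VD| = 12.60 ✓; ∠VDU = 38.20° ✓; |DU| = 17.90 ✓; ∠DUR = 46.60° ✓; |UR| = 27.60 ✓; ∠URW = 79.90° ✓; |RW| = 12.50 ✗.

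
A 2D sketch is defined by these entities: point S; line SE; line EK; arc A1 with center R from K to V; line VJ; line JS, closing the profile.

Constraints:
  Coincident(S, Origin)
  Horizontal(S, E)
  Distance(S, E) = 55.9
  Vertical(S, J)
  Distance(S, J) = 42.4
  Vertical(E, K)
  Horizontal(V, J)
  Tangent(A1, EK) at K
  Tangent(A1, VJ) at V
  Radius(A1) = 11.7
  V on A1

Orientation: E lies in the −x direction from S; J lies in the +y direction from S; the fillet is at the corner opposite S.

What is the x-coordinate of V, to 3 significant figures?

-44.2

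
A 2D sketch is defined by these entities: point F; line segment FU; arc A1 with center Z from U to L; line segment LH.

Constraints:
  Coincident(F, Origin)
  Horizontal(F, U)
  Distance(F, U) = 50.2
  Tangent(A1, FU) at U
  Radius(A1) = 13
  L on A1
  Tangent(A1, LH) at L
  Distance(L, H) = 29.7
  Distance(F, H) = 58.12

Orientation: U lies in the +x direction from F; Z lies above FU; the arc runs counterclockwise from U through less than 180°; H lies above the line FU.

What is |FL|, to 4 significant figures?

63.46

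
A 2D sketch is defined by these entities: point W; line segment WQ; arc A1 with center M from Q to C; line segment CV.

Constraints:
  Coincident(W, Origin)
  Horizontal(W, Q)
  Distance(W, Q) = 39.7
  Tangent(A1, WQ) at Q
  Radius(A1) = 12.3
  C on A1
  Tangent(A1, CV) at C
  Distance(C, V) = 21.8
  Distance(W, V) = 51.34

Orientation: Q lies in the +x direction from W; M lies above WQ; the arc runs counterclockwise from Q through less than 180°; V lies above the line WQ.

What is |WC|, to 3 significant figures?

53.2

W is at the origin; W and Q share the same y with |WQ| = 39.7 and Q on the +x side, so Q = (39.7, 0.00). Tangency of A1 to WQ means the radius MQ is perpendicular to WQ, so M = Q + (0, 12.3) = (39.7, 12.3). Since MC ⟂ CV (tangency), |MV| = √(12.3² + 21.8²) = 25.0 regardless of where C sits on A1. So V lies on both circle(W, 51.34) and circle(M, 25.0); the above-WQ intersection is V = (35.6, 37.0). C is the foot of the tangent from V: C = (49.3, 20.0).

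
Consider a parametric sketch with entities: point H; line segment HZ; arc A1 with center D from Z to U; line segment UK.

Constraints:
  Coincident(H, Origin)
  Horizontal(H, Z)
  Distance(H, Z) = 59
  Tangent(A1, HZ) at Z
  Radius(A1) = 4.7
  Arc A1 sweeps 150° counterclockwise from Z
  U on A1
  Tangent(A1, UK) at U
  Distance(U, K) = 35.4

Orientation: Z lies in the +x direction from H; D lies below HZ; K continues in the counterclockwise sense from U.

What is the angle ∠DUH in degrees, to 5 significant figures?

111.20°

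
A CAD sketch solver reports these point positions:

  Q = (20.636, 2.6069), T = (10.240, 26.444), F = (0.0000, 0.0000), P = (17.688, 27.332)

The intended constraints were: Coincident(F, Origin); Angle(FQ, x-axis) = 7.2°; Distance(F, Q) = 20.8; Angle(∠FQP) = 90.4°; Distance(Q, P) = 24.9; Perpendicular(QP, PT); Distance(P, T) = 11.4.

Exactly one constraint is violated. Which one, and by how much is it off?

Distance(P, T) = 11.4 — off by 3.90.

F = (0.00, 0.00) ✓; FQ at 7.200° ✓; |FQ| = 20.80 ✓; ∠FQP = 90.40° ✓; |QP| = 24.90 ✓; ∠(QP, PT) = 90.00° ✓; |PT| = 7.501 ✗.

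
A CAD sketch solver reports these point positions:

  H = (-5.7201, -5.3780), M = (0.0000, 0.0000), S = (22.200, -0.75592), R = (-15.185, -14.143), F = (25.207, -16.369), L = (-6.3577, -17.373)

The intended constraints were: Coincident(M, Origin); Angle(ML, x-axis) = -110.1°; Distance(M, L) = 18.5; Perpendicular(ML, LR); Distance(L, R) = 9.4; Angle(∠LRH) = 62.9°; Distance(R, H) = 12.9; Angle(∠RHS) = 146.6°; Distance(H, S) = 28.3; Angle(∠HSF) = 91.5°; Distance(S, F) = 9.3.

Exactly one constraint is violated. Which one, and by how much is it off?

Distance(S, F) = 9.3 — off by 6.60.

M = (0.00, 0.00) ✓; ML at -110.1° ✓; |ML| = 18.50 ✓; ∠(ML, LR) = 90.00° ✓; |LR| = 9.400 ✓; ∠LRH = 62.90° ✓; |RH| = 12.90 ✓; ∠RHS = 146.6° ✓; |HS| = 28.30 ✓; ∠HSF = 91.50° ✓; |SF| = 15.90 ✗.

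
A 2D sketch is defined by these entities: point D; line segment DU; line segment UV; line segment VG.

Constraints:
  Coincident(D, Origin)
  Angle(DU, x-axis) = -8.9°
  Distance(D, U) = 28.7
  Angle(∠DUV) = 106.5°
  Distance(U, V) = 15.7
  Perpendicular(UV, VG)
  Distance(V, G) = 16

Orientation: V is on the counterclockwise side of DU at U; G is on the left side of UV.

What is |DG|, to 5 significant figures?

26.487

D is at the origin; DU runs at -8.9° with length 28.7, so U = 28.7·(cos -8.9°, sin -8.9°) = (28.354, -4.4402). ∠DUV = 106.5°, so UV runs at -8.9° + (180° − 106.5°) = 64.600° from the x-axis; with |UV| = 15.7, V = U + 15.7·(cos 64.600°, sin 64.600°) = (35.089, 9.7422). The perpendicularity gives VG at right angles to UV; with |VG| = 16.0 on the left of UV, G = V + 16.0·(-0.90334, 0.42894) = (20.635, 16.605). Then |DG| = |G − D| = 26.487.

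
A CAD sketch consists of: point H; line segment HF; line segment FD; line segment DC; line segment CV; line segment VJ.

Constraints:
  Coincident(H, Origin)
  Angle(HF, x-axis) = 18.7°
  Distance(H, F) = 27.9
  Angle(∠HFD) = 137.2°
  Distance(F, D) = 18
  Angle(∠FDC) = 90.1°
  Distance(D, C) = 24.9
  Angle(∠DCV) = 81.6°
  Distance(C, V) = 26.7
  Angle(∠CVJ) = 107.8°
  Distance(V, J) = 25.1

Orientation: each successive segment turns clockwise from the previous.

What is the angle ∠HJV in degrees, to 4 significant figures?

28.83°

H is at the origin; HF runs at 18.7° with length 27.9, so F = (26.43, 8.945). ∠HFD = 137.2° gives FD at -24.10° from the x-axis; with |FD| = 18.0, D = (42.86, 1.595). ∠FDC = 90.1° gives DC at -114.0° from the x-axis; with |DC| = 24.9, C = (32.73, -21.15). ∠DCV = 81.6° gives CV at 147.6° from the x-axis; with |CV| = 26.7, V = (10.19, -6.846). ∠CVJ = 107.8° gives VJ at 75.40° from the x-axis; with |VJ| = 25.1, J = (16.51, 17.44). Then cos ∠HJV = JH·JV / (|JH||JV|), giving 28.83°.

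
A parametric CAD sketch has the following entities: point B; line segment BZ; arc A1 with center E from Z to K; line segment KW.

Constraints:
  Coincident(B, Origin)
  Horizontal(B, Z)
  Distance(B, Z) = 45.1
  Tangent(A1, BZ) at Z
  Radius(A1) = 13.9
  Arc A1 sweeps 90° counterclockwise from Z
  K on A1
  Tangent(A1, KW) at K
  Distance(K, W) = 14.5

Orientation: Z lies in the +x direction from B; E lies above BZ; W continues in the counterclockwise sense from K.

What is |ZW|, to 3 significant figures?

31.6

B is at the origin; BZ is horizontal with |BZ| = 45.1 and Z on the +x side, so Z = (45.1, 0.00). A1 meets BZ tangentially, so EZ is at right angles to BZ, so E = Z + (0, 13.9) = (45.1, 13.9). On A1, Z sits at bearing -90° from E; a 90° counterclockwise sweep puts K at bearing 0°, so K = E + 13.9·(cos 0°, sin 0°) = (59.0, 13.9). The tangent condition forces EK to be normal to KW, so KW runs along (−sin 0°, cos 0°); with |KW| = 14.5, W = (59.0, 28.4). Then |ZW| = |W − Z| = 31.6.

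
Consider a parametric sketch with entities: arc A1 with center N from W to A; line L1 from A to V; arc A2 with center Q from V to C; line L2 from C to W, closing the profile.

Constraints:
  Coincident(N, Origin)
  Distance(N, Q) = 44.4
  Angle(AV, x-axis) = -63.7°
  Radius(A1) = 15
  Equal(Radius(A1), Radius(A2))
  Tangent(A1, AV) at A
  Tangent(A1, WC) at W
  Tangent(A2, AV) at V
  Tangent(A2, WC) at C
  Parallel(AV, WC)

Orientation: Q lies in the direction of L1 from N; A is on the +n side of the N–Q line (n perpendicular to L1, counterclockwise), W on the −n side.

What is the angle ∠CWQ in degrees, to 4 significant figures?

18.67°

The slot axis is L1's direction at -63.7°, so u = (cos -63.7°, sin -63.7°) = (0.4431, -0.8965) and n = (−sin -63.7°, cos -63.7°) = (0.8965, 0.4431). N is at the origin and Q lies 44.4 along u from N, so Q = 44.4·u = (19.67, -39.80). Tangency of A1 to both parallel lines with radius 15.0 puts A and W at N ± 15.0·n: A = (13.45, 6.646), W = (-13.45, -6.646). Equal radii place V and C the same way about Q: V = Q + 15.0·n = (33.12, -33.16), C = Q − 15.0·n = (6.225, -46.45). Then cos ∠CWQ = WC·WQ / (|WC||WQ|), giving 18.67°.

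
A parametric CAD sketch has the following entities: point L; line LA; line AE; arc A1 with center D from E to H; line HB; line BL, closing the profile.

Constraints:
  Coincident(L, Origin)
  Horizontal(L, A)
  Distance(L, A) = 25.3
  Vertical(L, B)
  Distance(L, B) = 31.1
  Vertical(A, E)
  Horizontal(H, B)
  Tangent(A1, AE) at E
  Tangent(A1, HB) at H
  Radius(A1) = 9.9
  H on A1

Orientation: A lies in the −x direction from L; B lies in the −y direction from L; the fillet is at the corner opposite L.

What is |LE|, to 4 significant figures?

33.01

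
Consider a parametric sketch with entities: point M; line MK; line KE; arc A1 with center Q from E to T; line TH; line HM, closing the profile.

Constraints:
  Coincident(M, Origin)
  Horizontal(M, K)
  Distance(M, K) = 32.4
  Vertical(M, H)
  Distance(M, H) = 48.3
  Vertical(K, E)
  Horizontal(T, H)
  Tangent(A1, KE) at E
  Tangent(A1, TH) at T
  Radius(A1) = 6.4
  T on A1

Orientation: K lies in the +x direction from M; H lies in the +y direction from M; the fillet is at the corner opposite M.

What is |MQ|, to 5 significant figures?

49.311

M is at the origin; MK is horizontal with |MK| = 32.4 and K on the +x side, so K = (32.400, 0.0000). MH is vertical with |MH| = 48.3 and H on the +y side, so H = (0.0000, 48.300). The virtual corner opposite M is at (32.400, 48.300). The tangent condition forces QE to be normal to KE and A1 meets TH tangentially, so QT is at right angles to TH, with radius 6.4, so the center Q sits 6.4 in from both sides at Q = (26.000, 41.900). Then |MQ| = |Q − M| = 49.311.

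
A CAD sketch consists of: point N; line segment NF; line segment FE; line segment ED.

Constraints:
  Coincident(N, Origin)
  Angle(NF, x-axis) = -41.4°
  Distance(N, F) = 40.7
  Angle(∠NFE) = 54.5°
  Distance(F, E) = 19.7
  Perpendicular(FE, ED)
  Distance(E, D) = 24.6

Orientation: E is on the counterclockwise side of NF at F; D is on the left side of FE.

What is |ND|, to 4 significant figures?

9.398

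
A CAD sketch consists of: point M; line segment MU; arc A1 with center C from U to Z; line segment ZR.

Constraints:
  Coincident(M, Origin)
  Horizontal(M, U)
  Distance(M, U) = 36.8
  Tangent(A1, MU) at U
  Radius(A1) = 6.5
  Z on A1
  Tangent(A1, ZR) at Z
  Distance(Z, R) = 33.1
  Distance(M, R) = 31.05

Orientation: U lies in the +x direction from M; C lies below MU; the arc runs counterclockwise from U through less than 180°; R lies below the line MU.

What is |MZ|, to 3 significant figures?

31.7

Checks: |CU| = 6.500 ✓; |CZ| = 6.500 ✓; ∠(CZ, ZR) = 90.00° ✓; |ZR| = 33.10 ✓; |MR| = 31.05 ✓.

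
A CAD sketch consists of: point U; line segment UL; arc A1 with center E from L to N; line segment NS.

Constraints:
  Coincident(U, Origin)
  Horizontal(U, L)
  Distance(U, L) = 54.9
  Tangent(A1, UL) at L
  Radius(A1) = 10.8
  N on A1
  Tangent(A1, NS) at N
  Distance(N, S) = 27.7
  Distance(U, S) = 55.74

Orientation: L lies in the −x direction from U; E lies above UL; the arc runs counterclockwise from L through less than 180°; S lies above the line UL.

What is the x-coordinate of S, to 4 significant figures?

-41.42

U is at the origin; U and L share the same y with |UL| = 54.9 and L on the −x side, so L = (-54.90, 0.000). The tangent condition forces EL to be normal to UL, so E = L + (0, 10.8) = (-54.90, 10.80). Since EN ⟂ NS (tangency), |ES| = √(10.8² + 27.7²) = 29.73 regardless of where N sits on A1. So S lies on both circle(U, 55.74) and circle(E, 29.73); the above-UL intersection is S = (-41.42, 37.30). N is the foot of the tangent from S: N = (-44.15, 9.735).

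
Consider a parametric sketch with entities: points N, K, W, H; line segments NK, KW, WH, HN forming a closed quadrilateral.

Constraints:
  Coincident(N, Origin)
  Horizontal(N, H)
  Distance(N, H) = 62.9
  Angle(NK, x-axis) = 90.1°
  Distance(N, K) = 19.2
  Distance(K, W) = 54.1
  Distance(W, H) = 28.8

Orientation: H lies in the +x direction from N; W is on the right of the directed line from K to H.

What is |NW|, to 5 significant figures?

43.481

N is at the origin; N and H share the same y with |NH| = 62.9 and H in +x, so H = (62.9, 0). NK runs at 90.1° with |NK| = 19.2, so K = (-0.033510, 19.200). W is determined by |KW| = 54.1 and |WH| = 28.8 together: it lies at the intersection of circle(K, 54.1) and circle(H, 28.8). With |KH| = 65.797, the foot of the radical line on KH is 48.837 from K and the perpendicular offset is √(54.1² − 48.837²) = 23.276. Taking the right-of-KH solution: W = (39.886, -17.314).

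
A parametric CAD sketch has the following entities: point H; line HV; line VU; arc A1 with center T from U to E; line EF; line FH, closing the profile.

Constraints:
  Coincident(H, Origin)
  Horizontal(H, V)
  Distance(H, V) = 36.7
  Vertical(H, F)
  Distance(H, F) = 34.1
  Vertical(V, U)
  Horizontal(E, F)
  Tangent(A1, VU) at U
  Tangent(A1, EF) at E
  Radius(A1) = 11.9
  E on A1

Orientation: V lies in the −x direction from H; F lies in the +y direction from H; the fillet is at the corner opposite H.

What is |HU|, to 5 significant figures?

42.892

The virtual corner opposite H is at (-36.700, 34.100). A1 meets VU tangentially, so TU is at right angles to VU and tangency of A1 to EF means the radius TE is perpendicular to EF, with radius 11.9, so the center T sits 11.9 in from both sides at T = (-24.800, 22.200). That places the tangent points at U = (-36.700, 22.200) on VU and E = (-24.800, 34.100) on EF. Then |HU| = |U − H| = 42.892.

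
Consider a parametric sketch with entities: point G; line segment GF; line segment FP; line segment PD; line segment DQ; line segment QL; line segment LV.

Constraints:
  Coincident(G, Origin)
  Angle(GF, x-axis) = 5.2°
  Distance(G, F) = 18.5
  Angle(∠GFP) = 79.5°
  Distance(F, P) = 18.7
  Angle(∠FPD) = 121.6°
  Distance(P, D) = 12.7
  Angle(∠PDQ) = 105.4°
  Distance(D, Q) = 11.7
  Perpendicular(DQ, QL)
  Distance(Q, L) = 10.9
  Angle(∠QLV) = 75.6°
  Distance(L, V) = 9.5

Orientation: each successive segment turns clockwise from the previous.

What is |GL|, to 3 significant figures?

8.69

G is at the origin; GF runs at 5.2° with length 18.5, so F = (18.4, 1.68). ∠GFP = 79.5° gives FP at -95.3° from the x-axis; with |FP| = 18.7, P = (16.7, -16.9). ∠FPD = 121.6° gives PD at -154° from the x-axis; with |PD| = 12.7, D = (5.31, -22.6). ∠PDQ = 105.4° gives DQ at 132° from the x-axis; with |DQ| = 11.7, Q = (-2.47, -13.8). DQ is perpendicular to QL, so QL runs at 41.7°; with |QL| = 10.9, L = (5.67, -6.58). Then |GL| = |L − G| = 8.69.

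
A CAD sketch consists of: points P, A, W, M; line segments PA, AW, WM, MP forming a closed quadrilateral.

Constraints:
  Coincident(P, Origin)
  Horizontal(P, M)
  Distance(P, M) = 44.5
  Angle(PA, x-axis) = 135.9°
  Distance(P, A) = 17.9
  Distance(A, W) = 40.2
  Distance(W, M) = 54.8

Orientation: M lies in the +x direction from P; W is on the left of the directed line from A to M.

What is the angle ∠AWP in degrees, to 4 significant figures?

22.94°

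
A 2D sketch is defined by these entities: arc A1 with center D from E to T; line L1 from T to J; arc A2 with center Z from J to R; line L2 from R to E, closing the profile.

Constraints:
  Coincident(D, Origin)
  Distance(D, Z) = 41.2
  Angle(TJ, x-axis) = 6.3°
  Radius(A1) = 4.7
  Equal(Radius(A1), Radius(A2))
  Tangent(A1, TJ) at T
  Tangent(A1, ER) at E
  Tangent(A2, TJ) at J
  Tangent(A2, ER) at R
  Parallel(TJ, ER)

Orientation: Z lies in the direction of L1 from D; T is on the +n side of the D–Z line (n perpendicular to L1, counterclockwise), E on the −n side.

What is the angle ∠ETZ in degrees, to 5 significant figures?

83.492°

D is at the origin and Z lies 41.2 along u from D, so Z = 41.2·u = (40.951, 4.5211). Tangency of A1 to both parallel lines with radius 4.7 puts T and E at D ± 4.7·n: T = (-0.51575, 4.6716), E = (0.51575, -4.6716). Then cos ∠ETZ = TE·TZ / (|TE||TZ|), giving 83.492°.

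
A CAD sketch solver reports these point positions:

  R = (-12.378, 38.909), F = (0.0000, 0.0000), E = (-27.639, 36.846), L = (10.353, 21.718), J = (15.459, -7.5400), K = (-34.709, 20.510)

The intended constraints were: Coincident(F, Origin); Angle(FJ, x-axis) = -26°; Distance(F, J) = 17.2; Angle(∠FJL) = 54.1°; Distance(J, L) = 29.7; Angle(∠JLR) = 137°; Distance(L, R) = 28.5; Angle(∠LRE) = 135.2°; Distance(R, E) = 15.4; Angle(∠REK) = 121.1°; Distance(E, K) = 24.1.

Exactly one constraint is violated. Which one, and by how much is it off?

Distance(E, K) = 24.1 — off by 6.30.

F = (0.00, 0.00) ✓; FJ at -26.00° ✓; |FJ| = 17.20 ✓; ∠FJL = 54.10° ✓; |JL| = 29.70 ✓; ∠JLR = 137.0° ✓; |LR| = 28.50 ✓; ∠LRE = 135.2° ✓; |RE| = 15.40 ✓; ∠REK = 121.1° ✓; |EK| = 17.80 ✗.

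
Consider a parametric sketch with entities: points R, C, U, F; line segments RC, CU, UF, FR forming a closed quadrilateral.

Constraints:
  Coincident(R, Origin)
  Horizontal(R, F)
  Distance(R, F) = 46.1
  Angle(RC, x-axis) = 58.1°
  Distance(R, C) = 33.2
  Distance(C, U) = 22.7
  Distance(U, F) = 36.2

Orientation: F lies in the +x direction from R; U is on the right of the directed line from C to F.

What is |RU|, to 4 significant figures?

12.41

R is at the origin; RF is horizontal with |RF| = 46.1 and F in +x, so F = (46.1, 0). RC runs at 58.1° with |RC| = 33.2, so C = (17.54, 28.19). U is determined by |CU| = 22.7 and |UF| = 36.2 together: it lies at the intersection of circle(C, 22.7) and circle(F, 36.2). With |CF| = 40.12, the foot of the radical line on CF is 10.15 from C and the perpendicular offset is √(22.7² − 10.15²) = 20.30. Taking the right-of-CF solution: U = (10.51, 6.604).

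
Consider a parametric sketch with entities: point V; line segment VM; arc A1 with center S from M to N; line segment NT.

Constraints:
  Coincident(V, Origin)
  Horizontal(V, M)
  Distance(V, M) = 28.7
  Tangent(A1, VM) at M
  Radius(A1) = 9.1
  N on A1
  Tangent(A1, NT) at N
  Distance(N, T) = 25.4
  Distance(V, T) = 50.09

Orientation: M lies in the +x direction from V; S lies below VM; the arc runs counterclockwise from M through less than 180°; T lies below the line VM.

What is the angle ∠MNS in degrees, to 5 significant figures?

27.657°

Checks: ∠(SM, MV) = 90.00° ✓; |SN| = 9.100 ✓; ∠(SN, NT) = 90.00° ✓; |NT| = 25.40 ✓; |VT| = 50.09 ✓.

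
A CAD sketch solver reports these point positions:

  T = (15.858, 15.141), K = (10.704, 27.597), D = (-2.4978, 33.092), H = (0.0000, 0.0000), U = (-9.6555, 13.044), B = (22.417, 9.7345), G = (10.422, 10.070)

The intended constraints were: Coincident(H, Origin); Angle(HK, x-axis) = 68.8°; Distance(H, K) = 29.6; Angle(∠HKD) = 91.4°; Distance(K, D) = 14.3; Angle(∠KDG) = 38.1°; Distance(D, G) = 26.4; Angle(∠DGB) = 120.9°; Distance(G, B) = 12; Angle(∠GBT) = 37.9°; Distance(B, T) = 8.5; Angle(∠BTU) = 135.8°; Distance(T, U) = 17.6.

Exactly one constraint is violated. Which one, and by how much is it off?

Distance(T, U) = 17.6 — off by 8.00.

H = (0.00, 0.00) ✓; HK at 68.80° ✓; |HK| = 29.60 ✓; ∠HKD = 91.40° ✓; |KD| = 14.30 ✓; ∠KDG = 38.10° ✓; |DG| = 26.40 ✓; ∠DGB = 120.9° ✓; |GB| = 12.00 ✓; ∠GBT = 37.90° ✓; |BT| = 8.500 ✓; ∠BTU = 135.8° ✓; |TU| = 25.60 ✗.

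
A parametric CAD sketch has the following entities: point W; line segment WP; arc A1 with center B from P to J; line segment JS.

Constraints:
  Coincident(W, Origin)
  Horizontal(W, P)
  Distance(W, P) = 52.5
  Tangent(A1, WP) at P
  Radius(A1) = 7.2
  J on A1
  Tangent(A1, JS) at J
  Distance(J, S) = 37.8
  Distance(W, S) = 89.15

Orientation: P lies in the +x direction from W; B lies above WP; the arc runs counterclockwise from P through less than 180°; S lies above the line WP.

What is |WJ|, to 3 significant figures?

57.6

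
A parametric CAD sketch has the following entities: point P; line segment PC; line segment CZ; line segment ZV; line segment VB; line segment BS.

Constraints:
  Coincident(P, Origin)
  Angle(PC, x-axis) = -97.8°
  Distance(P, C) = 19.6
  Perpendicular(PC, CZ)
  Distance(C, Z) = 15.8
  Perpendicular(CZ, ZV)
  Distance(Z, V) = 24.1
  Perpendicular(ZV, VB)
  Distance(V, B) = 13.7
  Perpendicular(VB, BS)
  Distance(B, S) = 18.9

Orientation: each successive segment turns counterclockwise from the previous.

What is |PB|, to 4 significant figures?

4.966

The perpendicularity gives ZV at right angles to CZ, so ZV runs at 82.20°; with |ZV| = 24.1, V = (16.26, 2.314). ZV is perpendicular to VB, so VB runs at 172.2°; with |VB| = 13.7, B = (2.691, 4.173). Then |PB| = |B − P| = 4.966.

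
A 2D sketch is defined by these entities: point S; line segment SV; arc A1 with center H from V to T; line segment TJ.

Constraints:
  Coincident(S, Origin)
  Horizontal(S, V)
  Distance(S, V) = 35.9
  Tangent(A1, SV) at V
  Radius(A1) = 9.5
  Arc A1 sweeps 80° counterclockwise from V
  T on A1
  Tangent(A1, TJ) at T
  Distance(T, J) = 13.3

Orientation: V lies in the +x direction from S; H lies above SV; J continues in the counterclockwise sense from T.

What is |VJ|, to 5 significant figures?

23.977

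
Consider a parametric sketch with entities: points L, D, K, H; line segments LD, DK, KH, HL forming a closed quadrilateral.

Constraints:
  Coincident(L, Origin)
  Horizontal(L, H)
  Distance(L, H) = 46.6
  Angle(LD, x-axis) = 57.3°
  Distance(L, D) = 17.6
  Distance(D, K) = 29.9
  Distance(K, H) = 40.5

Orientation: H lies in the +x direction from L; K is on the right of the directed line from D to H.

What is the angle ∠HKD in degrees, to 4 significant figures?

67.19°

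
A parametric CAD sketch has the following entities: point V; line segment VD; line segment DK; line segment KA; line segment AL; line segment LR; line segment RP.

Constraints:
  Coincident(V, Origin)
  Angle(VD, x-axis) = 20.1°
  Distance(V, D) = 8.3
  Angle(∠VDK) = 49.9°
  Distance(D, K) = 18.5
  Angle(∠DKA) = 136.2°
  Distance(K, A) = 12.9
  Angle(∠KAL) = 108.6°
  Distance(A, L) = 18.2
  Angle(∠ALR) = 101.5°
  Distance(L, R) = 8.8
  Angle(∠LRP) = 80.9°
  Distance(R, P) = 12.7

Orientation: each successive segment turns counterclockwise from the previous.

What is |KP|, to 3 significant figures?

11.8

V is at the origin; VD runs at 20.1° with length 8.3, so D = (7.79, 2.85). ∠VDK = 49.9° gives DK at 150° from the x-axis; with |DK| = 18.5, K = (-8.26, 12.0). ∠DKA = 136.2° gives KA at -166° from the x-axis; with |KA| = 12.9, A = (-20.8, 8.93). ∠KAL = 108.6° gives AL at -94.6° from the x-axis; with |AL| = 18.2, L = (-22.2, -9.22). ∠ALR = 101.5° gives LR at -16.1° from the x-axis; with |LR| = 8.8, R = (-13.8, -11.7). ∠LRP = 80.9° gives RP at 83.0° from the x-axis; with |RP| = 12.7, P = (-12.2, 0.949). Then |KP| = |P − K| = 11.8.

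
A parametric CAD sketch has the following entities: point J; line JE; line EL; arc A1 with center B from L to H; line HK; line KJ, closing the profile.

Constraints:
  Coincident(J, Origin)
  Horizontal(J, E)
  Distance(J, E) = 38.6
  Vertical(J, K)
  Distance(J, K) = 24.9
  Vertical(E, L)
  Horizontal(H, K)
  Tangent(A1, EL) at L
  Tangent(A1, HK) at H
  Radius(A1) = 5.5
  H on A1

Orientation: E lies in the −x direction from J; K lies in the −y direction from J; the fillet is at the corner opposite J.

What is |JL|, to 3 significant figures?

43.2

J is at the origin; JE is horizontal with |JE| = 38.6 and E on the −x side, so E = (-38.6, 0.00). JK is vertical with |JK| = 24.9 and K on the −y side, so K = (0.00, -24.9). The virtual corner opposite J is at (-38.6, -24.9). A1 meets EL tangentially, so BL is at right angles to EL and the tangent condition forces BH to be normal to HK, with radius 5.5, so the center B sits 5.5 in from both sides at B = (-33.1, -19.4). That places the tangent points at L = (-38.6, -19.4) on EL and H = (-33.1, -24.9) on HK. Then |JL| = |L − J| = 43.2.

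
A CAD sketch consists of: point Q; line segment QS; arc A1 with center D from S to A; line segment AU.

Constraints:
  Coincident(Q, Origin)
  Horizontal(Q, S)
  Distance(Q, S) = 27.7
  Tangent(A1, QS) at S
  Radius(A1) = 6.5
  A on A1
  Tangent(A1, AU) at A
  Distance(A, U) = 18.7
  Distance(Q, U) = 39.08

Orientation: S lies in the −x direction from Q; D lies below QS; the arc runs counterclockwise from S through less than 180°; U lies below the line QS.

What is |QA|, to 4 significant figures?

34.95

Checks: ∠(DS, SQ) = 90.00° ✓; |DS| = 6.500 ✓; |DA| = 6.500 ✓; ∠(DA, AU) = 90.00° ✓; |AU| = 18.70 ✓; |QU| = 39.08 ✓.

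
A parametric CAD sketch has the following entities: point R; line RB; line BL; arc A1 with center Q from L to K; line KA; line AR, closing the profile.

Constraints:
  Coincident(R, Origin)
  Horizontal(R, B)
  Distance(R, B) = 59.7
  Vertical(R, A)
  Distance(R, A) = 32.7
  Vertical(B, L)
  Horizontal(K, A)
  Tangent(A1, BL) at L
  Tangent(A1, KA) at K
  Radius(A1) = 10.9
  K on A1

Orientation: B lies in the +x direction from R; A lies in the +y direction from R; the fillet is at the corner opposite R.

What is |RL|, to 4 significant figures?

63.56

R is at the origin; RB is horizontal with |RB| = 59.7 and B on the +x side, so B = (59.70, 0.000). RA is vertical with |RA| = 32.7 and A on the +y side, so A = (0.000, 32.70). The virtual corner opposite R is at (59.70, 32.70). The tangent condition forces QL to be normal to BL and A1 meets KA tangentially, so QK is at right angles to KA, with radius 10.9, so the center Q sits 10.9 in from both sides at Q = (48.80, 21.80). That places the tangent points at L = (59.70, 21.80) on BL and K = (48.80, 32.70) on KA. Then |RL| = |L − R| = 63.56.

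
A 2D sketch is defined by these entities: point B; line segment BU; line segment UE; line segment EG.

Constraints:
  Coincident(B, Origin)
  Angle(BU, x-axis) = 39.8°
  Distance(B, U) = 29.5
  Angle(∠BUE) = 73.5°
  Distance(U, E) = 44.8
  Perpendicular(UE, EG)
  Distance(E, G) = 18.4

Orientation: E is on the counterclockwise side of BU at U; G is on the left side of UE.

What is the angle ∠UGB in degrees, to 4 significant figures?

37.51°

B is at the origin; BU runs at 39.8° with length 29.5, so U = 29.5·(cos 39.8°, sin 39.8°) = (22.66, 18.88). ∠BUE = 73.5°, so UE runs at 39.8° + (180° − 73.5°) = 146.3° from the x-axis; with |UE| = 44.8, E = U + 44.8·(cos 146.3°, sin 146.3°) = (-14.61, 43.74). UE is perpendicular to EG; with |EG| = 18.4 on the left of UE, G = E + 18.4·(-0.5548, -0.8320) = (-24.82, 28.43). Then cos ∠UGB = GU·GB / (|GU||GB|), giving 37.51°.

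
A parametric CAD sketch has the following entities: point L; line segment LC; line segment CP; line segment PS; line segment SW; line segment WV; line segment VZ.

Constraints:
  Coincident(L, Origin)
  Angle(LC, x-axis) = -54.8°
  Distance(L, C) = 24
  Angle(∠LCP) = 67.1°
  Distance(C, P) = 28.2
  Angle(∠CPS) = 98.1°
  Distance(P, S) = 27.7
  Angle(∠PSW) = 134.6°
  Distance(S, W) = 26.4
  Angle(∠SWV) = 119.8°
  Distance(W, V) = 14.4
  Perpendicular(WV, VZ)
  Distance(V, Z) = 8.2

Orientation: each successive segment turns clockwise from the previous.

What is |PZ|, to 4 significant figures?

46.00

∠SWV = 119.8° gives WV at 4.800° from the x-axis; with |WV| = 14.4, V = (2.133, 25.48). WV is perpendicular to VZ, so VZ runs at -85.20°; with |VZ| = 8.2, Z = (2.819, 17.30). Then |PZ| = |Z − P| = 46.00.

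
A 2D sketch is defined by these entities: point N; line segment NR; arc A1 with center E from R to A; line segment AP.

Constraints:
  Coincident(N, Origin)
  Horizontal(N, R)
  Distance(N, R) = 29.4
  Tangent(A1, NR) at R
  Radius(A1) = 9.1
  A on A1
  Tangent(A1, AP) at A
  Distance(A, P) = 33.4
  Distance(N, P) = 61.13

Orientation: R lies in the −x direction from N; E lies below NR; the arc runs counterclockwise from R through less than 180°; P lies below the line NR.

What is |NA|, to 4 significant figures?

38.72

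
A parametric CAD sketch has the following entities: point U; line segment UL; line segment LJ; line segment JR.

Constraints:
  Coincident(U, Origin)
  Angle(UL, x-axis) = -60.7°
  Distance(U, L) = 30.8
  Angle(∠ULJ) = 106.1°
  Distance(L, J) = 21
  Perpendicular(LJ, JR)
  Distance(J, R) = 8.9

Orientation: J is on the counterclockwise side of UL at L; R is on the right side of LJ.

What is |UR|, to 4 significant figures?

48.52

∠ULJ = 106.1°, so LJ runs at -60.7° + (180° − 106.1°) = 13.20° from the x-axis; with |LJ| = 21.0, J = L + 21.0·(cos 13.20°, sin 13.20°) = (35.52, -22.06). LJ ⟂ JR; with |JR| = 8.9 on the right of LJ, R = J + 8.9·(0.2284, -0.9736) = (37.55, -30.73). Then |UR| = |R − U| = 48.52.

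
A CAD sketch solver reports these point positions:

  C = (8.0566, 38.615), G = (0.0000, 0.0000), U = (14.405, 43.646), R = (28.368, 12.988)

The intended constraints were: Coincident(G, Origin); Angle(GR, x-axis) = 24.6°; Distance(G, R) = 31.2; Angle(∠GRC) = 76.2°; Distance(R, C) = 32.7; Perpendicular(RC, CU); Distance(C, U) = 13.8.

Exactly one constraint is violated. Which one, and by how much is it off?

Distance(C, U) = 13.8 — off by 5.70.

G = (0.00, 0.00) ✓; GR at 24.60° ✓; |GR| = 31.20 ✓; ∠GRC = 76.20° ✓; |RC| = 32.70 ✓; ∠(RC, CU) = 90.00° ✓; |CU| = 8.100 ✗.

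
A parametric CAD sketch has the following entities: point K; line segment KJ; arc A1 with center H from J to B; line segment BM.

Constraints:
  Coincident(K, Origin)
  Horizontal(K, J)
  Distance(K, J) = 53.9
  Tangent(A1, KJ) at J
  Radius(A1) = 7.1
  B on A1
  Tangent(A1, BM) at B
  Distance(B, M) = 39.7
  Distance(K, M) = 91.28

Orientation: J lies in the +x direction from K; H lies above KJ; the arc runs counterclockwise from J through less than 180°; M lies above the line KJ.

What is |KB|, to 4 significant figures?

59.30

Checks: |HB| = 7.100 ✓; ∠(HB, BM) = 90.00° ✓; |BM| = 39.70 ✓; |KM| = 91.28 ✓.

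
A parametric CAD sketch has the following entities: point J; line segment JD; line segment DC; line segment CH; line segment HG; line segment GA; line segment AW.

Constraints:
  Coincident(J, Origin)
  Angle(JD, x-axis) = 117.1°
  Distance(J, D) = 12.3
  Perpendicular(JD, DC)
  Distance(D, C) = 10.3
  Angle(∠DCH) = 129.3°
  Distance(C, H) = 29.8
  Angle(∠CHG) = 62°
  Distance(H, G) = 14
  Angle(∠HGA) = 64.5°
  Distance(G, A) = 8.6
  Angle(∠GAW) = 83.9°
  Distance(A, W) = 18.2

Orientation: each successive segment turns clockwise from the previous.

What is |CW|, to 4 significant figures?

34.02

J is at the origin; JD runs at 117.1° with length 12.3, so D = (-5.603, 10.95). JD is perpendicular to DC, so DC runs at 27.10°; with |DC| = 10.3, C = (3.566, 15.64). ∠DCH = 129.3° gives CH at -23.60° from the x-axis; with |CH| = 29.8, H = (30.87, 3.711). ∠CHG = 62.0° gives HG at -141.6° from the x-axis; with |HG| = 14.0, G = (19.90, -4.985). ∠HGA = 64.5° gives GA at 102.9° from the x-axis; with |GA| = 8.6, A = (17.98, 3.398). ∠GAW = 83.9° gives AW at 6.800° from the x-axis; with |AW| = 18.2, W = (36.05, 5.553). Then |CW| = |W − C| = 34.02.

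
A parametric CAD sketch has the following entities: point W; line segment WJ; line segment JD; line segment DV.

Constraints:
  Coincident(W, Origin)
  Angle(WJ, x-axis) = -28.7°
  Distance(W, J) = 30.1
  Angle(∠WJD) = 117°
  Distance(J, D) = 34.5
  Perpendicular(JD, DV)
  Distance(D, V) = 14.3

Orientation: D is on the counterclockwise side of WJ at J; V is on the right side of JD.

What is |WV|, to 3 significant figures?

63.3

∠WJD = 117.0°, so JD runs at -28.7° + (180° − 117.0°) = 34.3° from the x-axis; with |JD| = 34.5, D = J + 34.5·(cos 34.3°, sin 34.3°) = (54.9, 4.99). The perpendicularity gives DV at right angles to JD; with |DV| = 14.3 on the right of JD, V = D + 14.3·(0.564, -0.826) = (63.0, -6.83). Then |WV| = |V − W| = 63.3.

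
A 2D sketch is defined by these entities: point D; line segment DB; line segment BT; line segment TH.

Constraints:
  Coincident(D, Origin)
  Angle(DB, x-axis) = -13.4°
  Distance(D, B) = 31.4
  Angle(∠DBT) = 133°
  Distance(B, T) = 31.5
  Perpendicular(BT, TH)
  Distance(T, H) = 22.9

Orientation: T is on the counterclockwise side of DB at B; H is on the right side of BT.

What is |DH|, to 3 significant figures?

70.0

∠DBT = 133.0°, so BT runs at -13.4° + (180° − 133.0°) = 33.6° from the x-axis; with |BT| = 31.5, T = B + 31.5·(cos 33.6°, sin 33.6°) = (56.8, 10.2). The perpendicularity gives TH at right angles to BT; with |TH| = 22.9 on the right of BT, H = T + 22.9·(0.553, -0.833) = (69.5, -8.92). Then |DH| = |H − D| = 70.0.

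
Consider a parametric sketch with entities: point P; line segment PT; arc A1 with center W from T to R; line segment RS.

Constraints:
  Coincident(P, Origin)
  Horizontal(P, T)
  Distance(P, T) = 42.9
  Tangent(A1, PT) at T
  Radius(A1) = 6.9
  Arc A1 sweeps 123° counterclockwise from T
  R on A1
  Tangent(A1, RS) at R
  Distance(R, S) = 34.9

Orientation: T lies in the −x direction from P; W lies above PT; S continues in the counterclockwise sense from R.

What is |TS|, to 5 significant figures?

42.060

P is at the origin; PT is horizontal with |PT| = 42.9 and T on the −x side, so T = (-42.900, 0.0000). Since A1 is tangent to PT there, WT ⟂ PT, so W = T + (0, 6.9) = (-42.900, 6.9000). On A1, T sits at bearing -90° from W; a 123° counterclockwise sweep puts R at bearing 33°, so R = W + 6.9·(cos 33°, sin 33°) = (-37.113, 10.658). A1 meets RS tangentially, so WR is at right angles to RS, so RS runs along (−sin 33°, cos 33°); with |RS| = 34.9, S = (-56.121, 39.928). Then |TS| = |S − T| = 42.060.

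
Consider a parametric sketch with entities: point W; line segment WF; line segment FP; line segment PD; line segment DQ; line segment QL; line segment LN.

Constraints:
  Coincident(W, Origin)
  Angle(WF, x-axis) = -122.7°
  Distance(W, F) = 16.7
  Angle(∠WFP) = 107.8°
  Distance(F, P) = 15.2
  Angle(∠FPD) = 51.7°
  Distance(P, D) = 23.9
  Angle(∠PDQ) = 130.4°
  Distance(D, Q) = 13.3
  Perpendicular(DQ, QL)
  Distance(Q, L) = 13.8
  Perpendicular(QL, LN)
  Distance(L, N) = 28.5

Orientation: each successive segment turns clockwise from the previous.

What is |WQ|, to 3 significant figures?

8.48

W is at the origin; WF runs at -122.7° with length 16.7, so F = (-9.02, -14.1). ∠WFP = 107.8° gives FP at 165° from the x-axis; with |FP| = 15.2, P = (-23.7, -10.1). ∠FPD = 51.7° gives PD at 36.8° from the x-axis; with |PD| = 23.9, D = (-4.57, 4.17). ∠PDQ = 130.4° gives DQ at -12.8° from the x-axis; with |DQ| = 13.3, Q = (8.40, 1.23). Then |WQ| = |Q − W| = 8.48.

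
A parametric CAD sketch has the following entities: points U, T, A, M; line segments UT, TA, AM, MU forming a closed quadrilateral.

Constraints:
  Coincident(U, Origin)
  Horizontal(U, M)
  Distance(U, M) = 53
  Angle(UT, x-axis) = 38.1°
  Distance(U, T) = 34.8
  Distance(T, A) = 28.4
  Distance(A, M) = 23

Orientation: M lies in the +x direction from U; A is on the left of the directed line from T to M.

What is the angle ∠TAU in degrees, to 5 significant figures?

19.524°

Checks: UT at 38.10° ✓; |TA| = 28.40 ✓; |AM| = 23.00 ✓.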